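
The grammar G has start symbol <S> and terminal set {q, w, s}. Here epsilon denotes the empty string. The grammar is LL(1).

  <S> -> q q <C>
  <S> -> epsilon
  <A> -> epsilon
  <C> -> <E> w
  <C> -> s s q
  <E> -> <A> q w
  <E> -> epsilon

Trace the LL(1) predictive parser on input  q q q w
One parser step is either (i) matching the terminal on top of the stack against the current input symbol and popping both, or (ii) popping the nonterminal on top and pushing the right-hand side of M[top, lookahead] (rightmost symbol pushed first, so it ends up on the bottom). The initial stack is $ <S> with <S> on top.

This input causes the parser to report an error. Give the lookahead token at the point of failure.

$

     Stack        Input      Action
  1  $ <S>        q q q w $  expand <S> -> q q <C>
  2  $ <C> q q    q q q w $  match q
  3  $ <C> q      q q w $    match q
  4  $ <C>        q w $      expand <C> -> <E> w
  5  $ w <E>      q w $      expand <E> -> <A> q w
  6  $ w w q <A>  q w $      expand <A> -> epsilon
  7  $ w w q      q w $      match q
  8  $ w w        w $        match w
  9  $ w          $          error: top is terminal w but lookahead is $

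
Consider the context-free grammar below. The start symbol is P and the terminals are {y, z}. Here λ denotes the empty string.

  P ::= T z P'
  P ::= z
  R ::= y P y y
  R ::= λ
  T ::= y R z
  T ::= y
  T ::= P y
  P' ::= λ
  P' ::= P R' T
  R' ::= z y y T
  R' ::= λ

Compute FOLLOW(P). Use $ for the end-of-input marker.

FIRST(R) = {λ, y}
FIRST(R') = {λ, z}
FIRST(P) = {y, z}  (via T z P')
FIRST(T) = {y, z}  (via P y)
FIRST(P') = {λ, y, z}  (via P R' T)
FOLLOW(P) includes $ since P is the start symbol.
FOLLOW(P): in R::=y P y y, P is followed by y y with FIRST {y}; in T::=P y, P is followed by y with FIRST {y}; in P'::=P R' T, P is followed by R' T with FIRST {y, z}. Thus FOLLOW(P) = {$, y, z}.
FOLLOW(R): in T::=y R z, R is followed by z with FIRST {z}. Thus FOLLOW(R) = {z}.
FOLLOW(P'): in P::=T z P', the suffix after P' is empty, so FOLLOW(P') ⊇ FOLLOW(P) = {$, y, z}. Thus FOLLOW(P') = {$, y, z}.
FOLLOW(R'): in P'::=P R' T, R' is followed by T with FIRST {y, z}. Thus FOLLOW(R') = {y, z}.
FOLLOW(T): in P::=T z P', T is followed by z P' with FIRST {z}; in P'::=P R' T, the suffix after T is empty, so FOLLOW(T) ⊇ FOLLOW(P') = {$, y, z}; in R'::=z y y T, the suffix after T is empty, so FOLLOW(T) ⊇ FOLLOW(R') = {y, z}. Thus FOLLOW(T) = {$, y, z}.

{$, y, z}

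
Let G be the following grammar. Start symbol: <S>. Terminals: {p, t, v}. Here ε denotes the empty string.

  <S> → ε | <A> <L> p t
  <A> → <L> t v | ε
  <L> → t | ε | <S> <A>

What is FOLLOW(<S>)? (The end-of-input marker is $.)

FIRST(<S>): from <S>→ε we get {ε}; from <S>→<A> <L> p t we get {p, t}. So FIRST(<S>) = {ε, p, t}.
FIRST(<A>): from <A>→<L> t v we get {p, t}; from <A>→ε we get {ε}. So FIRST(<A>) = {ε, p, t}.
FIRST(<L>): from <L>→t we get {t}; from <L>→ε we get {ε}; from <L>→<S> <A> we get {ε, p, t}. So FIRST(<L>) = {ε, p, t}.
FOLLOW(<S>) includes $ since <S> is the start symbol.
FOLLOW(<L>): in <S>→<A> <L> p t, <L> is followed by p t with FIRST {p}; in <A>→<L> t v, <L> is followed by t v with FIRST {t}. Thus FOLLOW(<L>) = {p, t}.
FOLLOW(<S>): in <L>→<S> <A>, <S> is followed by <A> with FIRST {ε, p, t}; in <L>→<S> <A>, the suffix after <S> is nullable, so FOLLOW(<S>) ⊇ FOLLOW(<L>) = {p, t}. Thus FOLLOW(<S>) = {$, p, t}.
FOLLOW(<A>): in <S>→<A> <L> p t, <A> is followed by <L> p t with FIRST {p, t}; in <L>→<S> <A>, the suffix after <A> is empty, so FOLLOW(<A>) ⊇ FOLLOW(<L>) = {p, t}. Thus FOLLOW(<A>) = {p, t}.

{$, p, t}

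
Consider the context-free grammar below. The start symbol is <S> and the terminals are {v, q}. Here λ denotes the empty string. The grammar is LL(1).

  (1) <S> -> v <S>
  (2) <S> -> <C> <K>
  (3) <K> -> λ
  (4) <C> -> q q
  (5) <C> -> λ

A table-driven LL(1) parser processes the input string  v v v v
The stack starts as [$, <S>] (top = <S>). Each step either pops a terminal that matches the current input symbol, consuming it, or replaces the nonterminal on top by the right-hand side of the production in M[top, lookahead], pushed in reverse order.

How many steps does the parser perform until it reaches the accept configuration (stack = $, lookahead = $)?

11

step 1: stack=$ <S>  input=v v v v $  — expand <S> -> v <S>
step 2: stack=$ <S> v  input=v v v v $  — match v
step 3: stack=$ <S>  input=v v v $  — expand <S> -> v <S>
step 4: stack=$ <S> v  input=v v v $  — match v
step 5: stack=$ <S>  input=v v $  — expand <S> -> v <S>
step 6: stack=$ <S> v  input=v v $  — match v
step 7: stack=$ <S>  input=v $  — expand <S> -> v <S>
step 8: stack=$ <S> v  input=v $  — match v
step 9: stack=$ <S>  input=$  — expand <S> -> <C> <K>
step 10: stack=$ <K> <C>  input=$  — expand <C> -> λ
step 11: stack=$ <K>  input=$  — expand <K> -> λ
Accept reached after 11 steps.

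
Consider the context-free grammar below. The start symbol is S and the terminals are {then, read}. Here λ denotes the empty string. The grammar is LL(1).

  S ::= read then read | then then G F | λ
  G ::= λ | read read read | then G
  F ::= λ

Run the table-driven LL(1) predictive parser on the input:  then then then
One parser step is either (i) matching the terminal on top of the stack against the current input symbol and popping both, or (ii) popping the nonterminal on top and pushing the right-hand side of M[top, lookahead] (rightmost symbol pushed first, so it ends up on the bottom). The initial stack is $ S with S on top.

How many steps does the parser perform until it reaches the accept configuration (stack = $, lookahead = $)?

7

     Stack            Input             Action
  1  $ S              then then then $  expand S ::= then then G F
  2  $ F G then then  then then then $  match then
  3  $ F G then       then then $       match then
  4  $ F G            then $            expand G ::= then G
  5  $ F G then       then $            match then
  6  $ F G            $                 expand G ::= λ
  7  $ F              $                 expand F ::= λ
Accept reached after 7 steps.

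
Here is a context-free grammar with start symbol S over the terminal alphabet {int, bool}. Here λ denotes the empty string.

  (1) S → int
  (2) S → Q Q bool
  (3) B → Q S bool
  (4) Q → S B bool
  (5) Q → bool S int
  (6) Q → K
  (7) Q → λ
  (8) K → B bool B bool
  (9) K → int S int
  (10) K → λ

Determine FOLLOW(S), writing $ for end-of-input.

FIRST(S): from S→int we get {int}; from S→Q Q bool we get {bool, int}. So FIRST(S) = {bool, int}.
FIRST(B): from B→Q S bool we get {bool, int}. So FIRST(B) = {bool, int}.
FIRST(K): from K→B bool B bool we get {bool, int}; from K→int S int we get {int}; from K→λ we get {λ}. So FIRST(K) = {λ, bool, int}.
FIRST(Q): from Q→S B bool we get {bool, int}; from Q→bool S int we get {bool}; from Q→K we get {λ, bool, int}; from Q→λ we get {λ}. So FIRST(Q) = {λ, bool, int}.
FOLLOW(S) includes $ since S is the start symbol.
FOLLOW(S): in B→Q S bool, S is followed by bool with FIRST {bool}; in Q→S B bool, S is followed by B bool with FIRST {bool, int}; in Q→bool S int, S is followed by int with FIRST {int}; in K→int S int, S is followed by int with FIRST {int}. Thus FOLLOW(S) = {$, bool, int}.
FOLLOW(B): in Q→S B bool, B is followed by bool with FIRST {bool}; in K→B bool B bool (occurrence 1), B is followed by bool B bool with FIRST {bool}; in K→B bool B bool (occurrence 2), B is followed by bool with FIRST {bool}. Thus FOLLOW(B) = {bool}.
FOLLOW(Q): in S→Q Q bool (occurrence 1), Q is followed by Q bool with FIRST {bool, int}; in S→Q Q bool (occurrence 2), Q is followed by bool with FIRST {bool}; in B→Q S bool, Q is followed by S bool with FIRST {bool, int}. Thus FOLLOW(Q) = {bool, int}.
FOLLOW(K): in Q→K, the suffix after K is empty, so FOLLOW(K) ⊇ FOLLOW(Q) = {bool, int}. Thus FOLLOW(K) = {bool, int}.

{$, bool, int}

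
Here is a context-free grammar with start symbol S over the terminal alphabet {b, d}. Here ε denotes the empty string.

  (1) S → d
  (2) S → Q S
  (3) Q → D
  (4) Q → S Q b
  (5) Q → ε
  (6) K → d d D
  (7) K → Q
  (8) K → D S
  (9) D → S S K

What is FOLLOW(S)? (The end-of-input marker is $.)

{$, b, d}

FIRST(S) = {d}  (via Q S)
FIRST(D) = {d}  (via S S K)
FIRST(Q) = {ε, d}  (via D, S Q b)
FIRST(K) = {ε, d}  (via Q, D S)
FOLLOW(S) includes $ since S is the start symbol.
FOLLOW(S): in S→Q S, the suffix after S is empty (adds nothing new); in Q→S Q b, S is followed by Q b with FIRST {b, d}; in K→D S, the suffix after S is empty, so FOLLOW(S) ⊇ FOLLOW(K) = {b, d}; in D→S S K (occurrence 1), S is followed by S K with FIRST {d}; in D→S S K (occurrence 2), S is followed by K with FIRST {ε, d}; in D→S S K (occurrence 2), the suffix after S is nullable, so FOLLOW(S) ⊇ FOLLOW(D) = {b, d}. Thus FOLLOW(S) = {$, b, d}.
FOLLOW(Q): in S→Q S, Q is followed by S with FIRST {d}; in Q→S Q b, Q is followed by b with FIRST {b}; in K→Q, the suffix after Q is empty, so FOLLOW(Q) ⊇ FOLLOW(K) = {b, d}. Thus FOLLOW(Q) = {b, d}.
FOLLOW(K): in D→S S K, the suffix after K is empty, so FOLLOW(K) ⊇ FOLLOW(D) = {b, d}. Thus FOLLOW(K) = {b, d}.
FOLLOW(D): in Q→D, the suffix after D is empty, so FOLLOW(D) ⊇ FOLLOW(Q) = {b, d}; in K→d d D, the suffix after D is empty, so FOLLOW(D) ⊇ FOLLOW(K) = {b, d}; in K→D S, D is followed by S with FIRST {d}. Thus FOLLOW(D) = {b, d}.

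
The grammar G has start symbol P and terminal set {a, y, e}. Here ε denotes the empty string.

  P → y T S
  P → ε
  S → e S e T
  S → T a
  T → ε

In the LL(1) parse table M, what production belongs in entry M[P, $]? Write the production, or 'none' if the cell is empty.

P → ε

FIRST(P): from P→y T S we get {y}; from P→ε we get {ε}. So FIRST(P) = {ε, y}.
FIRST(T): from T→ε we get {ε}. So FIRST(T) = {ε}.
FIRST(S): from S→e S e T we get {e}; from S→T a we get {a}. So FIRST(S) = {a, e}.
FOLLOW(P) includes $ since P is the start symbol.
FOLLOW(P): P appears on no right-hand side. Thus FOLLOW(P) = {$}.
For P → y T S: FIRST(y T S) = {y}, so it goes in M[P, t] for t ∈ {y}.
For P → ε: FIRST(ε) = {ε}, so it goes in M[P, t] for t ∈ {}; since ε ∈ FIRST, also for every t ∈ FOLLOW(P) = {$}.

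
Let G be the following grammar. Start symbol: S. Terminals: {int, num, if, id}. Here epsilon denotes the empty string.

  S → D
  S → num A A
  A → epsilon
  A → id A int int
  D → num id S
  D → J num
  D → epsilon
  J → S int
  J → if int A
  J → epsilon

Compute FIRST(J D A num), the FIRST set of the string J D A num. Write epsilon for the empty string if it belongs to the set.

{id, if, int, num}

FIRST(A): from A→epsilon we get {epsilon}; from A→id A int int we get {id}. So FIRST(A) = {epsilon, id}.
FIRST(S): from S→D we get {epsilon, if, int, num}; from S→num A A we get {num}. So FIRST(S) = {epsilon, if, int, num}.
FIRST(J): from J→S int we get {if, int, num}; from J→if int A we get {if}; from J→epsilon we get {epsilon}. So FIRST(J) = {epsilon, if, int, num}.
FIRST(D): from D→num id S we get {num}; from D→J num we get {if, int, num}; from D→epsilon we get {epsilon}. So FIRST(D) = {epsilon, if, int, num}.
FIRST(J D A num): take FIRST of each symbol in turn, carrying on past any symbol whose FIRST contains epsilon; result {id, if, int, num}.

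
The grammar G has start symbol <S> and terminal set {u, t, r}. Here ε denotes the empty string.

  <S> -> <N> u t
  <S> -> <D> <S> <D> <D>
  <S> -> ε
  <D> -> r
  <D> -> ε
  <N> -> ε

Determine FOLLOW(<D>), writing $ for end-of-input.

FIRST(<D>): from <D>->r we get {r}; from <D>->ε we get {ε}. So FIRST(<D>) = {ε, r}.
FIRST(<N>): from <N>->ε we get {ε}. So FIRST(<N>) = {ε}.
FIRST(<S>): from <S>-><N> u t we get {u}; from <S>-><D> <S> <D> <D> we get {ε, r, u}; from <S>->ε we get {ε}. So FIRST(<S>) = {ε, r, u}.
FOLLOW(<S>) includes $ since <S> is the start symbol.
FOLLOW(<S>): in <S>-><D> <S> <D> <D>, <S> is followed by <D> <D> with FIRST {ε, r}; in <S>-><D> <S> <D> <D>, the suffix after <S> is nullable (adds nothing new). Thus FOLLOW(<S>) = {$, r}.
FOLLOW(<D>): in <S>-><D> <S> <D> <D> (occurrence 1), <D> is followed by <S> <D> <D> with FIRST {ε, r, u}; in <S>-><D> <S> <D> <D> (occurrence 1), the suffix after <D> is nullable, so FOLLOW(<D>) ⊇ FOLLOW(<S>) = {$, r}; in <S>-><D> <S> <D> <D> (occurrence 2), <D> is followed by <D> with FIRST {ε, r}; in <S>-><D> <S> <D> <D> (occurrence 2), the suffix after <D> is nullable, so FOLLOW(<D>) ⊇ FOLLOW(<S>) = {$, r}; in <S>-><D> <S> <D> <D> (occurrence 3), the suffix after <D> is empty, so FOLLOW(<D>) ⊇ FOLLOW(<S>) = {$, r}. Thus FOLLOW(<D>) = {$, r, u}.
FOLLOW(<N>): in <S>-><N> u t, <N> is followed by u t with FIRST {u}. Thus FOLLOW(<N>) = {u}.

{$, r, u}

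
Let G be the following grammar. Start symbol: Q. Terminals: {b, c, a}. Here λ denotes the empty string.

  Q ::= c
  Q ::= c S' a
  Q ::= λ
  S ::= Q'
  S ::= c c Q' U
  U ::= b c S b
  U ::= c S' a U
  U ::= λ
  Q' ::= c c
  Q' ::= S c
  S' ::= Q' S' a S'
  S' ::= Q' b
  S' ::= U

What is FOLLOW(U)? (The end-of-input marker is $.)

{a, b, c}

FIRST(Q): from Q::=c we get {c}; from Q::=c S' a we get {c}; from Q::=λ we get {λ}. So FIRST(Q) = {λ, c}.
FIRST(U): from U::=b c S b we get {b}; from U::=c S' a U we get {c}; from U::=λ we get {λ}. So FIRST(U) = {λ, b, c}.
FIRST(S): from S::=Q' we get {c}; from S::=c c Q' U we get {c}. So FIRST(S) = {c}.
FIRST(Q'): from Q'::=c c we get {c}; from Q'::=S c we get {c}. So FIRST(Q') = {c}.
FIRST(S'): from S'::=Q' S' a S' we get {c}; from S'::=Q' b we get {c}; from S'::=U we get {λ, b, c}. So FIRST(S') = {λ, b, c}.
FOLLOW(Q) includes $ since Q is the start symbol.
FOLLOW(Q): Q appears on no right-hand side. Thus FOLLOW(Q) = {$}.
FOLLOW(S): in U::=b c S b, S is followed by b with FIRST {b}; in Q'::=S c, S is followed by c with FIRST {c}. Thus FOLLOW(S) = {b, c}.
FOLLOW(Q'): in S::=Q', the suffix after Q' is empty, so FOLLOW(Q') ⊇ FOLLOW(S) = {b, c}; in S::=c c Q' U, Q' is followed by U with FIRST {λ, b, c}; in S::=c c Q' U, the suffix after Q' is nullable, so FOLLOW(Q') ⊇ FOLLOW(S) = {b, c}; in S'::=Q' S' a S', Q' is followed by S' a S' with FIRST {a, b, c}; in S'::=Q' b, Q' is followed by b with FIRST {b}. Thus FOLLOW(Q') = {a, b, c}.
FOLLOW(S'): in Q::=c S' a, S' is followed by a with FIRST {a}; in U::=c S' a U, S' is followed by a U with FIRST {a}; in S'::=Q' S' a S' (occurrence 1), S' is followed by a S' with FIRST {a}; in S'::=Q' S' a S' (occurrence 2), the suffix after S' is empty (adds nothing new). Thus FOLLOW(S') = {a}.
FOLLOW(U): in S::=c c Q' U, the suffix after U is empty, so FOLLOW(U) ⊇ FOLLOW(S) = {b, c}; in U::=c S' a U, the suffix after U is empty (adds nothing new); in S'::=U, the suffix after U is empty, so FOLLOW(U) ⊇ FOLLOW(S') = {a}. Thus FOLLOW(U) = {a, b, c}.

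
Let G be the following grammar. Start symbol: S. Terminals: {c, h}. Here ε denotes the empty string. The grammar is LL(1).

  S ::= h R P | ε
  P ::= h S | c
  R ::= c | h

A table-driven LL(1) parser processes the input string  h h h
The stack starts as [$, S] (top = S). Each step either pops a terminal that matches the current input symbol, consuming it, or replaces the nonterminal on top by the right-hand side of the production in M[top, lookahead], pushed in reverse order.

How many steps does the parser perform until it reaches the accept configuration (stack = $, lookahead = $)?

step 1: stack=$ S  input=h h h $  — expand S ::= h R P
step 2: stack=$ P R h  input=h h h $  — match h
step 3: stack=$ P R  input=h h $  — expand R ::= h
step 4: stack=$ P h  input=h h $  — match h
step 5: stack=$ P  input=h $  — expand P ::= h S
step 6: stack=$ S h  input=h $  — match h
step 7: stack=$ S  input=$  — expand S ::= ε
Accept reached after 7 steps.

7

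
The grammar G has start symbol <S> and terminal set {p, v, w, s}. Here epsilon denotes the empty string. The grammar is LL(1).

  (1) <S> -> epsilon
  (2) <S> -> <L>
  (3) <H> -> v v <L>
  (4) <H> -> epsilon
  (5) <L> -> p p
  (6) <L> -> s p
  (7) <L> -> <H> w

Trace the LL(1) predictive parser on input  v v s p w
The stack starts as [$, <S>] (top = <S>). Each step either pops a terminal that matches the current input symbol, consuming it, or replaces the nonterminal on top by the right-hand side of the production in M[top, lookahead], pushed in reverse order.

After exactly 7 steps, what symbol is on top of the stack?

p

step 1: stack=$ <S>  input=v v s p w $  — expand <S> -> <L>
step 2: stack=$ <L>  input=v v s p w $  — expand <L> -> <H> w
step 3: stack=$ w <H>  input=v v s p w $  — expand <H> -> v v <L>
step 4: stack=$ w <L> v v  input=v v s p w $  — match v
step 5: stack=$ w <L> v  input=v s p w $  — match v
step 6: stack=$ w <L>  input=s p w $  — expand <L> -> s p
step 7: stack=$ w p s  input=s p w $  — match s
Stack after step 7: $ w p (top = p).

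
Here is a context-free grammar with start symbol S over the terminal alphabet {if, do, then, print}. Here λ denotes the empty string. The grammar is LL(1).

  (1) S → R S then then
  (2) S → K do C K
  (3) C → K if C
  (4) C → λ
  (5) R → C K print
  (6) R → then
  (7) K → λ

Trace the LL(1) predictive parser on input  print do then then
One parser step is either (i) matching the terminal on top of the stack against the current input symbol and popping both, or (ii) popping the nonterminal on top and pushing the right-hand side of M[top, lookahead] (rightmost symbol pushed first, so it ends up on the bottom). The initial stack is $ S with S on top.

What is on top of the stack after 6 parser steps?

     Stack                    Input                 Action
  1  $ S                      print do then then $  expand S → R S then then
  2  $ then then S R          print do then then $  expand R → C K print
  3  $ then then S print K C  print do then then $  expand C → λ
  4  $ then then S print K    print do then then $  expand K → λ
  5  $ then then S print      print do then then $  match print
  6  $ then then S            do then then $        expand S → K do C K
Stack after step 6: $ then then K C do K (top = K).

K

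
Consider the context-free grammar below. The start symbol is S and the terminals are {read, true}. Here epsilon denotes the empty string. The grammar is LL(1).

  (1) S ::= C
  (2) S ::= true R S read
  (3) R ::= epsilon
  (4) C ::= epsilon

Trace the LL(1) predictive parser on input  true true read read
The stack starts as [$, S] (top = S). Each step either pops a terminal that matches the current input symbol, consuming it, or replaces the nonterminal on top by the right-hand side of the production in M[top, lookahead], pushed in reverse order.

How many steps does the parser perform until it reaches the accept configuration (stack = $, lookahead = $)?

step 1: stack=$ S  input=true true read read $  — expand S ::= true R S read
step 2: stack=$ read S R true  input=true true read read $  — match true
step 3: stack=$ read S R  input=true read read $  — expand R ::= epsilon
step 4: stack=$ read S  input=true read read $  — expand S ::= true R S read
step 5: stack=$ read read S R true  input=true read read $  — match true
step 6: stack=$ read read S R  input=read read $  — expand R ::= epsilon
step 7: stack=$ read read S  input=read read $  — expand S ::= C
step 8: stack=$ read read C  input=read read $  — expand C ::= epsilon
step 9: stack=$ read read  input=read read $  — match read
step 10: stack=$ read  input=read $  — match read
Accept reached after 10 steps.

10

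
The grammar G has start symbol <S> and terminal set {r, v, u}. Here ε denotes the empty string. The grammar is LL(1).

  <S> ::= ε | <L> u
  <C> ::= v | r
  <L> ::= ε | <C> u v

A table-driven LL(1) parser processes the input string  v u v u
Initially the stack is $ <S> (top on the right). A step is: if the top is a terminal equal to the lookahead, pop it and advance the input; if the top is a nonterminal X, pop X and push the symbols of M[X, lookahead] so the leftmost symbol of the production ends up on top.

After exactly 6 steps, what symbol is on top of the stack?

u

step 1: stack=$ <S>  input=v u v u $  — expand <S> ::= <L> u
step 2: stack=$ u <L>  input=v u v u $  — expand <L> ::= <C> u v
step 3: stack=$ u v u <C>  input=v u v u $  — expand <C> ::= v
step 4: stack=$ u v u v  input=v u v u $  — match v
step 5: stack=$ u v u  input=u v u $  — match u
step 6: stack=$ u v  input=v u $  — match v
Stack after step 6: $ u (top = u).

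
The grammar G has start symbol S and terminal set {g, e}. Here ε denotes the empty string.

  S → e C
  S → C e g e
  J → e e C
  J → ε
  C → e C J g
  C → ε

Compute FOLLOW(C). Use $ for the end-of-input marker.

{$, e, g}

FIRST(J) = {ε, e}
FIRST(C) = {ε, e}
FIRST(S) = {e}  (via C e g e)
FOLLOW(S) includes $ since S is the start symbol.
FOLLOW(S): S appears on no right-hand side. Thus FOLLOW(S) = {$}.
FOLLOW(J): in C→e C J g, J is followed by g with FIRST {g}. Thus FOLLOW(J) = {g}.
FOLLOW(C): in S→e C, the suffix after C is empty, so FOLLOW(C) ⊇ FOLLOW(S) = {$}; in S→C e g e, C is followed by e g e with FIRST {e}; in J→e e C, the suffix after C is empty, so FOLLOW(C) ⊇ FOLLOW(J) = {g}; in C→e C J g, C is followed by J g with FIRST {e, g}. Thus FOLLOW(C) = {$, e, g}.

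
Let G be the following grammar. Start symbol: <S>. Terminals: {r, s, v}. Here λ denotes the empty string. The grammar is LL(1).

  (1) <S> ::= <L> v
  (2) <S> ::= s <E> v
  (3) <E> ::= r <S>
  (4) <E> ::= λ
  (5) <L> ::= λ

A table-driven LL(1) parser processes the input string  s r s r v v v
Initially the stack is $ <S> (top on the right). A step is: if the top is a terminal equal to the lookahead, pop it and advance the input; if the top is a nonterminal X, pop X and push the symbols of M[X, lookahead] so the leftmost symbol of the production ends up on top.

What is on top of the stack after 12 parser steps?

      Stack        Input            Action
   1  $ <S>        s r s r v v v $  expand <S> ::= s <E> v
   2  $ v <E> s    s r s r v v v $  match s
   3  $ v <E>      r s r v v v $    expand <E> ::= r <S>
   4  $ v <S> r    r s r v v v $    match r
   5  $ v <S>      s r v v v $      expand <S> ::= s <E> v
   6  $ v v <E> s  s r v v v $      match s
   7  $ v v <E>    r v v v $        expand <E> ::= r <S>
   8  $ v v <S> r  r v v v $        match r
   9  $ v v <S>    v v v $          expand <S> ::= <L> v
  10  $ v v v <L>  v v v $          expand <L> ::= λ
  11  $ v v v      v v v $          match v
  12  $ v v        v v $            match v
Stack after step 12: $ v (top = v).

v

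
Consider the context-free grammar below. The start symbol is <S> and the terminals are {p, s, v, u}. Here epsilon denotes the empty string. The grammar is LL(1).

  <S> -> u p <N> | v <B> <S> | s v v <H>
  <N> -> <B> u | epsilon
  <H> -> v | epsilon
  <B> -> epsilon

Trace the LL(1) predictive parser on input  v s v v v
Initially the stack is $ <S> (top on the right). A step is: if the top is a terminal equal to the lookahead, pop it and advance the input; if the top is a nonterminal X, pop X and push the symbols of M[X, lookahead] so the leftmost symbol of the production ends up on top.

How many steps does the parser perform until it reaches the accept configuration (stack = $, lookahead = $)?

step 1: stack=$ <S>  input=v s v v v $  — expand <S> -> v <B> <S>
step 2: stack=$ <S> <B> v  input=v s v v v $  — match v
step 3: stack=$ <S> <B>  input=s v v v $  — expand <B> -> epsilon
step 4: stack=$ <S>  input=s v v v $  — expand <S> -> s v v <H>
step 5: stack=$ <H> v v s  input=s v v v $  — match s
step 6: stack=$ <H> v v  input=v v v $  — match v
step 7: stack=$ <H> v  input=v v $  — match v
step 8: stack=$ <H>  input=v $  — expand <H> -> v
step 9: stack=$ v  input=v $  — match v
Accept reached after 9 steps.

9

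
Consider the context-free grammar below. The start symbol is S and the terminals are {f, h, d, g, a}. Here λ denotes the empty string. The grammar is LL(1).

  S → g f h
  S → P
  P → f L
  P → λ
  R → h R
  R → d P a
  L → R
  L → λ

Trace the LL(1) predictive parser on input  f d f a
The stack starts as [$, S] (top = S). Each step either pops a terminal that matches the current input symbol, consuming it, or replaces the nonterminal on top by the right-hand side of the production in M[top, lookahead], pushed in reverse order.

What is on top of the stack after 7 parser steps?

step 1: stack=$ S  input=f d f a $  — expand S → P
step 2: stack=$ P  input=f d f a $  — expand P → f L
step 3: stack=$ L f  input=f d f a $  — match f
step 4: stack=$ L  input=d f a $  — expand L → R
step 5: stack=$ R  input=d f a $  — expand R → d P a
step 6: stack=$ a P d  input=d f a $  — match d
step 7: stack=$ a P  input=f a $  — expand P → f L
Stack after step 7: $ a L f (top = f).

f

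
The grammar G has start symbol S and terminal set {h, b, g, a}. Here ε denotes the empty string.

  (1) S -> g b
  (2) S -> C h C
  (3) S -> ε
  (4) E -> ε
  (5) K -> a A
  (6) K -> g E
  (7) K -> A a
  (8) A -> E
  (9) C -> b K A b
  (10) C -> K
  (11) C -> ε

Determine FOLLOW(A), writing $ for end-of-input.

FIRST(E): from E->ε we get {ε}. So FIRST(E) = {ε}.
FIRST(A): from A->E we get {ε}. So FIRST(A) = {ε}.
FIRST(K): from K->a A we get {a}; from K->g E we get {g}; from K->A a we get {a}. So FIRST(K) = {a, g}.
FIRST(C): from C->b K A b we get {b}; from C->K we get {a, g}; from C->ε we get {ε}. So FIRST(C) = {ε, a, b, g}.
FIRST(S): from S->g b we get {g}; from S->C h C we get {a, b, g, h}; from S->ε we get {ε}. So FIRST(S) = {ε, a, b, g, h}.
FOLLOW(S) includes $ since S is the start symbol.
FOLLOW(S): S appears on no right-hand side. Thus FOLLOW(S) = {$}.
FOLLOW(C): in S->C h C (occurrence 1), C is followed by h C with FIRST {h}; in S->C h C (occurrence 2), the suffix after C is empty, so FOLLOW(C) ⊇ FOLLOW(S) = {$}. Thus FOLLOW(C) = {$, h}.
FOLLOW(K): in C->b K A b, K is followed by A b with FIRST {b}; in C->K, the suffix after K is empty, so FOLLOW(K) ⊇ FOLLOW(C) = {$, h}. Thus FOLLOW(K) = {$, b, h}.
FOLLOW(A): in K->a A, the suffix after A is empty, so FOLLOW(A) ⊇ FOLLOW(K) = {$, b, h}; in K->A a, A is followed by a with FIRST {a}; in C->b K A b, A is followed by b with FIRST {b}. Thus FOLLOW(A) = {$, a, b, h}.
FOLLOW(E): in K->g E, the suffix after E is empty, so FOLLOW(E) ⊇ FOLLOW(K) = {$, b, h}; in A->E, the suffix after E is empty, so FOLLOW(E) ⊇ FOLLOW(A) = {$, a, b, h}. Thus FOLLOW(E) = {$, a, b, h}.

{$, a, b, h}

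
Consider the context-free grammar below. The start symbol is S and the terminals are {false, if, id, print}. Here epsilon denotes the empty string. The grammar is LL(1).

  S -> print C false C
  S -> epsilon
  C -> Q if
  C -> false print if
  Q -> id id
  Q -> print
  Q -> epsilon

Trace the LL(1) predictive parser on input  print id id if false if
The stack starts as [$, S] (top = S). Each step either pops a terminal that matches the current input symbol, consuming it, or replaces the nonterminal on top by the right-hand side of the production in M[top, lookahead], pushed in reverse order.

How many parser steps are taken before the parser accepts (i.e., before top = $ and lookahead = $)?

11

step 1: stack=$ S  input=print id id if false if $  — expand S -> print C false C
step 2: stack=$ C false C print  input=print id id if false if $  — match print
step 3: stack=$ C false C  input=id id if false if $  — expand C -> Q if
step 4: stack=$ C false if Q  input=id id if false if $  — expand Q -> id id
step 5: stack=$ C false if id id  input=id id if false if $  — match id
step 6: stack=$ C false if id  input=id if false if $  — match id
step 7: stack=$ C false if  input=if false if $  — match if
step 8: stack=$ C false  input=false if $  — match false
step 9: stack=$ C  input=if $  — expand C -> Q if
step 10: stack=$ if Q  input=if $  — expand Q -> epsilon
step 11: stack=$ if  input=if $  — match if
Accept reached after 11 steps.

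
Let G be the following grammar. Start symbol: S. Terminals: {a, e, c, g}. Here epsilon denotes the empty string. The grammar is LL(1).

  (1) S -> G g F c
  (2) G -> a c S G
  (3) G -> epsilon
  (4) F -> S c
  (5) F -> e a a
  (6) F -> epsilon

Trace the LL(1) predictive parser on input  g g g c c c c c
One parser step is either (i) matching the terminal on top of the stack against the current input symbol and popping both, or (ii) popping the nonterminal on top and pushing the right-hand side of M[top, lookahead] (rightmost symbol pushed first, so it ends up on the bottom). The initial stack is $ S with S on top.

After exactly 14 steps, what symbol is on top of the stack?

c

      Stack              Input              Action
   1  $ S                g g g c c c c c $  expand S -> G g F c
   2  $ c F g G          g g g c c c c c $  expand G -> epsilon
   3  $ c F g            g g g c c c c c $  match g
   4  $ c F              g g c c c c c $    expand F -> S c
   5  $ c c S            g g c c c c c $    expand S -> G g F c
   6  $ c c c F g G      g g c c c c c $    expand G -> epsilon
   7  $ c c c F g        g g c c c c c $    match g
   8  $ c c c F          g c c c c c $      expand F -> S c
   9  $ c c c c S        g c c c c c $      expand S -> G g F c
  10  $ c c c c c F g G  g c c c c c $      expand G -> epsilon
  11  $ c c c c c F g    g c c c c c $      match g
  12  $ c c c c c F      c c c c c $        expand F -> epsilon
  13  $ c c c c c        c c c c c $        match c
  14  $ c c c c          c c c c $          match c
Stack after step 14: $ c c c (top = c).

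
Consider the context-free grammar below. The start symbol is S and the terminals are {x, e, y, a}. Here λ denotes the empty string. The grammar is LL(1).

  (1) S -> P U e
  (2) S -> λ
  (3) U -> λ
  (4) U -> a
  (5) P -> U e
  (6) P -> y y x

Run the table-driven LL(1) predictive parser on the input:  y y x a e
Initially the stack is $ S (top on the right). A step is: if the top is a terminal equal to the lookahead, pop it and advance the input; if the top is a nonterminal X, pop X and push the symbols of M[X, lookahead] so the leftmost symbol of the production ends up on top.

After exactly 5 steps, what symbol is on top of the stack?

U

step 1: stack=$ S  input=y y x a e $  — expand S -> P U e
step 2: stack=$ e U P  input=y y x a e $  — expand P -> y y x
step 3: stack=$ e U x y y  input=y y x a e $  — match y
step 4: stack=$ e U x y  input=y x a e $  — match y
step 5: stack=$ e U x  input=x a e $  — match x
Stack after step 5: $ e U (top = U).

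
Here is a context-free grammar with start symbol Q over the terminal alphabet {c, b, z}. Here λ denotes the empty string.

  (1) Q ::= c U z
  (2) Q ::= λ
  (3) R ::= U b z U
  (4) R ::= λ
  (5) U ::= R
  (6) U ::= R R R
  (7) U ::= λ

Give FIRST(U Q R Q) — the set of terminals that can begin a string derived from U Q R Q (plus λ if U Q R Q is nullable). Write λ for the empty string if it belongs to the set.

FIRST(Q): from Q::=c U z we get {c}; from Q::=λ we get {λ}. So FIRST(Q) = {λ, c}.
FIRST(R): from R::=U b z U we get {b}; from R::=λ we get {λ}. So FIRST(R) = {λ, b}.
FIRST(U): from U::=R we get {λ, b}; from U::=R R R we get {λ, b}; from U::=λ we get {λ}. So FIRST(U) = {λ, b}.
FIRST(U Q R Q): take FIRST of each symbol in turn, carrying on past any symbol whose FIRST contains λ; result {λ, b, c}.

{λ, b, c}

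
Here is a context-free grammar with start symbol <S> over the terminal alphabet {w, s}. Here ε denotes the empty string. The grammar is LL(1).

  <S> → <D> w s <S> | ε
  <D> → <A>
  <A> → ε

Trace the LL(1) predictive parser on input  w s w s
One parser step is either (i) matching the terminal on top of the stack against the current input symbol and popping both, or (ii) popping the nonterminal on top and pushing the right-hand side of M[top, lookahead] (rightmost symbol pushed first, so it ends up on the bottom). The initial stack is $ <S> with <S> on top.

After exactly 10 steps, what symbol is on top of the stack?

step 1: stack=$ <S>  input=w s w s $  — expand <S> → <D> w s <S>
step 2: stack=$ <S> s w <D>  input=w s w s $  — expand <D> → <A>
step 3: stack=$ <S> s w <A>  input=w s w s $  — expand <A> → ε
step 4: stack=$ <S> s w  input=w s w s $  — match w
step 5: stack=$ <S> s  input=s w s $  — match s
step 6: stack=$ <S>  input=w s $  — expand <S> → <D> w s <S>
step 7: stack=$ <S> s w <D>  input=w s $  — expand <D> → <A>
step 8: stack=$ <S> s w <A>  input=w s $  — expand <A> → ε
step 9: stack=$ <S> s w  input=w s $  — match w
step 10: stack=$ <S> s  input=s $  — match s
Stack after step 10: $ <S> (top = <S>).

<S>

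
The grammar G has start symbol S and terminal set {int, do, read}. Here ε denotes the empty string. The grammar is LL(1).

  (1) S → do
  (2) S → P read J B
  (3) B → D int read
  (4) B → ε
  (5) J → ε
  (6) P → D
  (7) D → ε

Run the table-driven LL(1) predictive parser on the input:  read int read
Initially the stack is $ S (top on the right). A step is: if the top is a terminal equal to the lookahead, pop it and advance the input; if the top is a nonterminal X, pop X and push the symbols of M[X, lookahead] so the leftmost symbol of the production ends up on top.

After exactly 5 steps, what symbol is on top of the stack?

B

step 1: stack=$ S  input=read int read $  — expand S → P read J B
step 2: stack=$ B J read P  input=read int read $  — expand P → D
step 3: stack=$ B J read D  input=read int read $  — expand D → ε
step 4: stack=$ B J read  input=read int read $  — match read
step 5: stack=$ B J  input=int read $  — expand J → ε
Stack after step 5: $ B (top = B).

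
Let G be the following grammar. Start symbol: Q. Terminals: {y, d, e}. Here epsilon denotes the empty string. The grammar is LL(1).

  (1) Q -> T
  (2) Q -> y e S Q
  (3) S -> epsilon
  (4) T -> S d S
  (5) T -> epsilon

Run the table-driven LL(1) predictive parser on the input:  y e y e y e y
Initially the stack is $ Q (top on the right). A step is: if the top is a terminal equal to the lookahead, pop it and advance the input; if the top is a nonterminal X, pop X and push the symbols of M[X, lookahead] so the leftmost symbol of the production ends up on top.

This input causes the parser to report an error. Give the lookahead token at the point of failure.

step 1: stack=$ Q  input=y e y e y e y $  — expand Q -> y e S Q
step 2: stack=$ Q S e y  input=y e y e y e y $  — match y
step 3: stack=$ Q S e  input=e y e y e y $  — match e
step 4: stack=$ Q S  input=y e y e y $  — expand S -> epsilon
step 5: stack=$ Q  input=y e y e y $  — expand Q -> y e S Q
step 6: stack=$ Q S e y  input=y e y e y $  — match y
step 7: stack=$ Q S e  input=e y e y $  — match e
step 8: stack=$ Q S  input=y e y $  — expand S -> epsilon
step 9: stack=$ Q  input=y e y $  — expand Q -> y e S Q
step 10: stack=$ Q S e y  input=y e y $  — match y
step 11: stack=$ Q S e  input=e y $  — match e
step 12: stack=$ Q S  input=y $  — expand S -> epsilon
step 13: stack=$ Q  input=y $  — expand Q -> y e S Q
step 14: stack=$ Q S e y  input=y $  — match y
step 15: stack=$ Q S e  input=$  — error: top is terminal e but lookahead is $

$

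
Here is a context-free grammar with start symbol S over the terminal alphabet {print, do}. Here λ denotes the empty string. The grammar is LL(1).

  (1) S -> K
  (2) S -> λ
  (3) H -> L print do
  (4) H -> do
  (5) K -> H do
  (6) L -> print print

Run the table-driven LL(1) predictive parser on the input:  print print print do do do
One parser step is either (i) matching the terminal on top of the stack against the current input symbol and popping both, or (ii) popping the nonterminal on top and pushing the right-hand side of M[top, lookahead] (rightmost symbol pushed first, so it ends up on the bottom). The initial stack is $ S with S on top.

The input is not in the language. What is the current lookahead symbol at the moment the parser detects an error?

      Stack                      Input                         Action
   1  $ S                        print print print do do do $  expand S -> K
   2  $ K                        print print print do do do $  expand K -> H do
   3  $ do H                     print print print do do do $  expand H -> L print do
   4  $ do do print L            print print print do do do $  expand L -> print print
   5  $ do do print print print  print print print do do do $  match print
   6  $ do do print print        print print do do do $        match print
   7  $ do do print              print do do do $              match print
   8  $ do do                    do do do $                    match do
   9  $ do                       do do $                       match do
  10  $                          do $                          error: stack empty but input remains

do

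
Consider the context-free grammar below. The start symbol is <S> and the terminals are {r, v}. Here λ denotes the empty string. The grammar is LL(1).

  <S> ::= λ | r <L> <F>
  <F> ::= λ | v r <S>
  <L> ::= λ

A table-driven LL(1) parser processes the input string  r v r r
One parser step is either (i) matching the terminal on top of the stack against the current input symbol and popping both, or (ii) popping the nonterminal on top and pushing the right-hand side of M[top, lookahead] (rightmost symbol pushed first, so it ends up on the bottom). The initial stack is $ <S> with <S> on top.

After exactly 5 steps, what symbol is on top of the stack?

r

step 1: stack=$ <S>  input=r v r r $  — expand <S> ::= r <L> <F>
step 2: stack=$ <F> <L> r  input=r v r r $  — match r
step 3: stack=$ <F> <L>  input=v r r $  — expand <L> ::= λ
step 4: stack=$ <F>  input=v r r $  — expand <F> ::= v r <S>
step 5: stack=$ <S> r v  input=v r r $  — match v
Stack after step 5: $ <S> r (top = r).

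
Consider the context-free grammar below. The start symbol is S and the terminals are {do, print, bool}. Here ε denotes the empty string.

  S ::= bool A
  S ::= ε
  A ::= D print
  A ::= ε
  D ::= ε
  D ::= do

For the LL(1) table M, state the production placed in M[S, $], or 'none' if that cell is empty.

FIRST(S): from S::=bool A we get {bool}; from S::=ε we get {ε}. So FIRST(S) = {ε, bool}.
FIRST(D): from D::=ε we get {ε}; from D::=do we get {do}. So FIRST(D) = {ε, do}.
FIRST(A): from A::=D print we get {do, print}; from A::=ε we get {ε}. So FIRST(A) = {ε, do, print}.
FOLLOW(S) includes $ since S is the start symbol.
FOLLOW(S): S appears on no right-hand side. Thus FOLLOW(S) = {$}.
For S ::= bool A: FIRST(bool A) = {bool}, so it goes in M[S, t] for t ∈ {bool}.
For S ::= ε: FIRST(ε) = {ε}, so it goes in M[S, t] for t ∈ {}; since ε ∈ FIRST, also for every t ∈ FOLLOW(S) = {$}.

S ::= ε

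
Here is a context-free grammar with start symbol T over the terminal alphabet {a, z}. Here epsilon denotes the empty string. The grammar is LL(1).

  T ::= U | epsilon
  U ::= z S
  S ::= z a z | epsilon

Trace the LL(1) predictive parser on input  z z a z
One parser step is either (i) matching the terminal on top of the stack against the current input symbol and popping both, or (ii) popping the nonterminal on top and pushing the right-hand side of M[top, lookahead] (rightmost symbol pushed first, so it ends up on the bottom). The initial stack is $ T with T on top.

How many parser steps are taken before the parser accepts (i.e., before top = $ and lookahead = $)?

7

     Stack    Input      Action
  1  $ T      z z a z $  expand T ::= U
  2  $ U      z z a z $  expand U ::= z S
  3  $ S z    z z a z $  match z
  4  $ S      z a z $    expand S ::= z a z
  5  $ z a z  z a z $    match z
  6  $ z a    a z $      match a
  7  $ z      z $        match z
Accept reached after 7 steps.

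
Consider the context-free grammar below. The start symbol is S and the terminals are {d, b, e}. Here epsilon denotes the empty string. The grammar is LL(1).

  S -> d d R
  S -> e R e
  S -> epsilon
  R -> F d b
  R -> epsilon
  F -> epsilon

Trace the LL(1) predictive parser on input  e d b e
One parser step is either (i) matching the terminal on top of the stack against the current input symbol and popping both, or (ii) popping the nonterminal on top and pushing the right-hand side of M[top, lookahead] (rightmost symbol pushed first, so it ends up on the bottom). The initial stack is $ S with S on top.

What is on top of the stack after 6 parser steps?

     Stack      Input      Action
  1  $ S        e d b e $  expand S -> e R e
  2  $ e R e    e d b e $  match e
  3  $ e R      d b e $    expand R -> F d b
  4  $ e b d F  d b e $    expand F -> epsilon
  5  $ e b d    d b e $    match d
  6  $ e b      b e $      match b
Stack after step 6: $ e (top = e).

e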